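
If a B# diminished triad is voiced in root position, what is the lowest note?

B#

In root position the root is lowest. For B# diminished (B#–D#–F#) that is B#.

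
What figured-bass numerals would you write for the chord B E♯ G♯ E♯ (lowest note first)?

6/4

The notes B, E#, G# stack in thirds as E#–G#–B — an E# diminished triad. The bass B is the fifth, so this is second inversion: figured 6/4.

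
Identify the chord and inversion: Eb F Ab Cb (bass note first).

F half-diminished seventh, third inversion

The distinct note names are Eb, F, Ab, Cb. Stacked in thirds they read F–Ab–Cb–Eb, which is a half-diminished seventh chord on F.
The lowest note is Eb, the seventh of the chord, so this is third inversion (figured bass 4/2).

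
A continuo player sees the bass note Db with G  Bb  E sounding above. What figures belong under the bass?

4/2

The notes Db, G, Bb, E stack in thirds as E–G–Bb–Db — an E diminished seventh chord. The bass Db is the seventh, so this is third inversion: figured 4/2.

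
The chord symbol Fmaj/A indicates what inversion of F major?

Fmaj/A means F major with A in the bass. A is the third of F major (F–A–C), so this is first inversion.

first inversion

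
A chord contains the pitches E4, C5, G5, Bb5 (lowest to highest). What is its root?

E, C, G, Bb are the tones of a C dominant seventh chord (C–E–G–Bb), making C the root.

C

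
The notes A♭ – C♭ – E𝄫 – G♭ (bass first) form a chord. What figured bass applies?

7

The notes Ab, Cb, Ebb, Gb stack in thirds as Ab–Cb–Ebb–Gb — an Ab half-diminished seventh chord. The bass Ab is the root, so this is root position: figured 7.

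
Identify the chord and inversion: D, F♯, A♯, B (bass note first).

Reducing to letter names: D, F#, A#, B. These stack in thirds as B–D–F#–A# — a B minor-major seventh chord.
With the third (D) in the bass, the chord is in first inversion (figured bass 6/5).

B minor-major seventh, first inversion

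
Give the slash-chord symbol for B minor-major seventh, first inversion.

First inversion of B minor-major seventh has the third (D) in the bass. As a slash chord: Bm(maj7)/D.

Bm(maj7)/D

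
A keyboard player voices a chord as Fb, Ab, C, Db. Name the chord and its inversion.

Reducing to letter names: Fb, Ab, C, Db. These stack in thirds as Db–Fb–Ab–C — a Db minor-major seventh chord.
Fb is the third of Db minor-major seventh; third in the bass means first inversion (figured bass 6/5).

Db minor-major seventh, first inversion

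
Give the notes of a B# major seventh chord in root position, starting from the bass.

B#, D##, F##, A##

B# major seventh is B#–D##–F##–A##. Root position puts the root (B#) in the bass, with the remaining tones above: B#, D##, F##, A##.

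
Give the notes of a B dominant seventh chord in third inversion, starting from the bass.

A, B, D#, F#

B dominant seventh is B–D#–F#–A. Third inversion puts the seventh (A) in the bass, with the remaining tones above: A, B, D#, F#.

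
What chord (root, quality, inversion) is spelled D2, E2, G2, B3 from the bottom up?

E minor seventh, third inversion

The distinct note names are D, E, G, B. Stacked in thirds they read E–G–B–D, which is a minor seventh chord on E.
The lowest note is D, the seventh of the chord, so this is third inversion (figured bass 4/2).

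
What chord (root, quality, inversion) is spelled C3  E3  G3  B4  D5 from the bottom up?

C major ninth, root position

The pitch classes C, E, G, B, D arrange in thirds as C–E–G–B–D: a C major ninth chord.
C is the root of C major ninth; root in the bass means root position.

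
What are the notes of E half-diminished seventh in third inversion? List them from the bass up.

The chord tones are E–G–Bb–D. With the seventh (D) lowest for third inversion: D, E, G, Bb.

D, E, G, Bb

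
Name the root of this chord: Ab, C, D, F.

D

Ab, C, D, F are the tones of a D half-diminished seventh chord (D–F–Ab–C), making D the root.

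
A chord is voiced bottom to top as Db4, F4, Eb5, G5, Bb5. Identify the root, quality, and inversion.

The distinct note names are Db, F, Eb, G, Bb. Stacked in thirds they read Eb–G–Bb–Db–F, which is a dominant ninth chord on Eb.
With the seventh (Db) in the bass, the chord is in third inversion.

Eb dominant ninth, third inversion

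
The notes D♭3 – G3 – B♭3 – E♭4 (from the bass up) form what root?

Eb

Reordering Db, G, Bb, Eb into stacked thirds gives Eb–G–Bb–Db; the bottom of that stack, Eb, is the root.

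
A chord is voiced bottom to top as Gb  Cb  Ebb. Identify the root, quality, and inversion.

Cb minor, second inversion

The pitch classes Gb, Cb, Ebb arrange in thirds as Cb–Ebb–Gb: a Cb minor triad.
The lowest note is Gb, the fifth of the chord, so this is second inversion (figured bass 6/4).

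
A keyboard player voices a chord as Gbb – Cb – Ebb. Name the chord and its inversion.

The distinct note names are Gbb, Cb, Ebb. Stacked in thirds they read Cb–Ebb–Gbb, which is a diminished triad on Cb.
The lowest note is Gbb, the fifth of the chord, so this is second inversion (figured bass 6/4).

Cb diminished, second inversion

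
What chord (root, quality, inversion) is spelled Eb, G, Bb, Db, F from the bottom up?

The pitch classes Eb, G, Bb, Db, F arrange in thirds as Eb–G–Bb–Db–F: an Eb dominant ninth chord.
With the root (Eb) in the bass, the chord is in root position.

Eb dominant ninth, root position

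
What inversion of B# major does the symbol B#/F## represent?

second inversion

B#/F## means B# major with F## in the bass. F## is the fifth of B# major (B#–D##–F##), so this is second inversion.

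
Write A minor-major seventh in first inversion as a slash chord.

Am(maj7)/C

First inversion of A minor-major seventh has the third (C) in the bass. As a slash chord: Am(maj7)/C.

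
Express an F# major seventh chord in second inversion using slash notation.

F#maj7/C#

Second inversion of F# major seventh has the fifth (C#) in the bass. As a slash chord: F#maj7/C#.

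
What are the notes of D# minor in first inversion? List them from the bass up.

F#, A#, D#

The chord tones are D#–F#–A#. With the third (F#) lowest for first inversion: F#, A#, D#.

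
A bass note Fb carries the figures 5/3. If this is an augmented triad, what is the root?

The figures 5/3 mean the root of the chord is in the bass. If Fb is the root of an augmented triad, the root is Fb (chord tones Fb–Ab–C).

Fb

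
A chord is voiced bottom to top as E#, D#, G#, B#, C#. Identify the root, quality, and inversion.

The pitch classes E#, D#, G#, B#, C# arrange in thirds as C#–E#–G#–B#–D#: a C# major ninth chord.
With the third (E#) in the bass, the chord is in first inversion.

C# major ninth, first inversion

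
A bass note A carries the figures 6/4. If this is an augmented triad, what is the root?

The figures 6/4 mean the fifth of the chord is in the bass. If A is the fifth of an augmented triad, the root is Db (chord tones Db–F–A).

Db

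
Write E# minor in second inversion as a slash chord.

E#m/B#

Second inversion of E# minor has the fifth (B#) in the bass. As a slash chord: E#m/B#.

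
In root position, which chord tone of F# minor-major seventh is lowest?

F# minor-major seventh is F#–A–C#–E#. Root position places the root in the bass: F#.

F#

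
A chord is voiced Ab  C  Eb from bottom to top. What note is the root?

Reordering Ab, C, Eb into stacked thirds gives Ab–C–Eb; the bottom of that stack, Ab, is the root.

Ab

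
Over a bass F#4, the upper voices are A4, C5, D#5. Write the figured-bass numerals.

The notes F#, A, C, D# stack in thirds as D#–F#–A–C — a D# diminished seventh chord. The bass F# is the third, so this is first inversion: figured 6/5.

6/5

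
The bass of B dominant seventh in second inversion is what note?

F#

In second inversion the fifth is lowest. For B dominant seventh (B–D#–F#–A) that is F#.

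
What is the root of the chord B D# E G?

B, D#, E, G are the tones of an E minor-major seventh chord (E–G–B–D#), making E the root.

E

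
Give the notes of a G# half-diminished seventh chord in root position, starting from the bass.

Spelling G# half-diminished seventh: G#–B–D–F#. In root position the root is bass, giving G#, B, D, F# from the bottom.

G#, B, D, F#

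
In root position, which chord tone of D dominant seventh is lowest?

D dominant seventh is D–F#–A–C. Root position places the root in the bass: D.

D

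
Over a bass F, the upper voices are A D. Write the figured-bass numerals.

The notes F, A, D stack in thirds as D–F–A — a D minor triad. The bass F is the third, so this is first inversion: figured 6.

6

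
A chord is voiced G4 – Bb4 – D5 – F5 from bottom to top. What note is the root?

G

G, Bb, D, F are the tones of a G minor seventh chord (G–Bb–D–F), making G the root.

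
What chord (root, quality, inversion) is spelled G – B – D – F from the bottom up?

The distinct note names are G, B, D, F. Stacked in thirds they read G–B–D–F, which is a dominant seventh chord on G.
With the root (G) in the bass, the chord is in root position (figured bass 7).

G dominant seventh, root position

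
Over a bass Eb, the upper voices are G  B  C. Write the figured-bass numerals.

6/5

The notes Eb, G, B, C stack in thirds as C–Eb–G–B — a C minor-major seventh chord. The bass Eb is the third, so this is first inversion: figured 6/5.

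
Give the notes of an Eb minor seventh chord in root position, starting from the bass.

Eb, Gb, Bb, Db

Spelling Eb minor seventh: Eb–Gb–Bb–Db. In root position the root is bass, giving Eb, Gb, Bb, Db from the bottom.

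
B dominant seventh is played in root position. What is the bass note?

The root of B dominant seventh (B–D#–F#–A) is B; that is the bass in root position.

B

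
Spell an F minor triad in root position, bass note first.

F, Ab, C

F minor is F–Ab–C. Root position puts the root (F) in the bass, with the remaining tones above: F, Ab, C.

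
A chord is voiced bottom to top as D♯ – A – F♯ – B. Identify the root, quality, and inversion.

The pitch classes D#, A, F#, B arrange in thirds as B–D#–F#–A: a B dominant seventh chord.
With the third (D#) in the bass, the chord is in first inversion (figured bass 6/5).

B dominant seventh, first inversion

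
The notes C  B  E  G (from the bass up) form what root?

C

C, B, E, G are the tones of a C major seventh chord (C–E–G–B), making C the root.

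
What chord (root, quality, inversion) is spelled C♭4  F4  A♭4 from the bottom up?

F diminished, second inversion

The distinct note names are Cb, F, Ab. Stacked in thirds they read F–Ab–Cb, which is a diminished triad on F.
Cb is the fifth of F diminished; fifth in the bass means second inversion (figured bass 6/4).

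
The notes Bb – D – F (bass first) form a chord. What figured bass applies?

5/3

The notes Bb, D, F stack in thirds as Bb–D–F — a Bb major triad. The bass Bb is the root, so this is root position: figured 5/3.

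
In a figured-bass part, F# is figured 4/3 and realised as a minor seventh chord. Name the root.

The figures 4/3 mean the fifth of the chord is in the bass. If F# is the fifth of a minor seventh chord, the root is B (chord tones B–D–F#–A).

B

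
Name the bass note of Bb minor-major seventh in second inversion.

F

Bb minor-major seventh is Bb–Db–F–A. Second inversion places the fifth in the bass: F.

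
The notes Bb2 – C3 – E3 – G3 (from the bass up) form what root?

Reordering Bb, C, E, G into stacked thirds gives C–E–G–Bb; the bottom of that stack, C, is the root.

C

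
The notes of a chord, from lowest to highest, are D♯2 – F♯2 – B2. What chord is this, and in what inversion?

The distinct note names are D#, F#, B. Stacked in thirds they read B–D#–F#, which is a major triad on B.
The lowest note is D#, the third of the chord, so this is first inversion (figured bass 6).

B major, first inversion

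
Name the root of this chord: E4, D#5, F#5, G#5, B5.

E

E, D#, F#, G#, B are the tones of an E major ninth chord (E–G#–B–D#–F#), making E the root.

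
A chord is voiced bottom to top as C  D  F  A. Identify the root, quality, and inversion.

The pitch classes C, D, F, A arrange in thirds as D–F–A–C: a D minor seventh chord.
The lowest note is C, the seventh of the chord, so this is third inversion (figured bass 4/2).

D minor seventh, third inversion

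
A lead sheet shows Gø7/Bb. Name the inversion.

Gø7/Bb means G half-diminished seventh with Bb in the bass. Bb is the third of G half-diminished seventh (G–Bb–Db–F), so this is first inversion.

first inversion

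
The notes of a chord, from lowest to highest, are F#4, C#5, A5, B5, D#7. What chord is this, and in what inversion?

B dominant ninth, second inversion

The distinct note names are F#, C#, A, B, D#. Stacked in thirds they read B–D#–F#–A–C#, which is a dominant ninth chord on B.
The lowest note is F#, the fifth of the chord, so this is second inversion.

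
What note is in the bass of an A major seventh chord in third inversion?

The seventh of A major seventh (A–C#–E–G#) is G#; that is the bass in third inversion.

G#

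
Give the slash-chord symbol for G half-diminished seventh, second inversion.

Gø7/Db

Second inversion of G half-diminished seventh has the fifth (Db) in the bass. As a slash chord: Gø7/Db.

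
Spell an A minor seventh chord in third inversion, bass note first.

A minor seventh is A–C–E–G. Third inversion puts the seventh (G) in the bass, with the remaining tones above: G, A, C, E.

G, A, C, E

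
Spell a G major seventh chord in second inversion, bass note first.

D, F#, G, B

Spelling G major seventh: G–B–D–F#. In second inversion the fifth is bass, giving D, F#, G, B from the bottom.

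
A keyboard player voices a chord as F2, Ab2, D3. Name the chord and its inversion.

D diminished, first inversion

Reducing to letter names: F, Ab, D. These stack in thirds as D–F–Ab — a D diminished triad.
With the third (F) in the bass, the chord is in first inversion (figured bass 6).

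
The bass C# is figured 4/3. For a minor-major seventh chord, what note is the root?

F#

The figures 4/3 mean the fifth of the chord is in the bass. If C# is the fifth of a minor-major seventh chord, the root is F# (chord tones F#–A–C#–E#).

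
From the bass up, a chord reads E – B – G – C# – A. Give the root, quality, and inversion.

Reducing to letter names: E, B, G, C#, A. These stack in thirds as A–C#–E–G–B — an A dominant ninth chord.
E is the fifth of A dominant ninth; fifth in the bass means second inversion.

A dominant ninth, second inversion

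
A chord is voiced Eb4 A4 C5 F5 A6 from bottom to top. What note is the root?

Reordering Eb, A, C, F into stacked thirds gives F–A–C–Eb; the bottom of that stack, F, is the root.

F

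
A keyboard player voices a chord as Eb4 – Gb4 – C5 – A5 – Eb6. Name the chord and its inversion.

The distinct note names are Eb, Gb, C, A. Stacked in thirds they read A–C–Eb–Gb, which is a diminished seventh chord on A.
Eb is the fifth of A diminished seventh; fifth in the bass means second inversion (figured bass 4/3).

A diminished seventh, second inversion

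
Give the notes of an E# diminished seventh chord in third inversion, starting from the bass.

E# diminished seventh is E#–G#–B–D. Third inversion puts the seventh (D) in the bass, with the remaining tones above: D, E#, G#, B.

D, E#, G#, B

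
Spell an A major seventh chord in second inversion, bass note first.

Spelling A major seventh: A–C#–E–G#. In second inversion the fifth is bass, giving E, G#, A, C# from the bottom.

E, G#, A, C#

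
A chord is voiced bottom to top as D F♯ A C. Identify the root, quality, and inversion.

Reducing to letter names: D, F#, A, C. These stack in thirds as D–F#–A–C — a D dominant seventh chord.
The lowest note is D, the root of the chord, so this is root position (figured bass 7).

D dominant seventh, root position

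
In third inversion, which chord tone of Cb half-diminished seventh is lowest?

In third inversion the seventh is lowest. For Cb half-diminished seventh (Cb–Ebb–Gbb–Bbb) that is Bbb.

Bbb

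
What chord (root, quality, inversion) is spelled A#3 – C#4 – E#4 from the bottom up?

Reducing to letter names: A#, C#, E#. These stack in thirds as A#–C#–E# — an A# minor triad.
The lowest note is A#, the root of the chord, so this is root position (figured bass 5/3).

A# minor, root position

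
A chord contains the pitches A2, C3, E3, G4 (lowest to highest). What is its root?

A

The distinct letter names are A, C, E, G. Arranged as a stack of thirds they read A–C–E–G, so A is the root (an A minor seventh chord).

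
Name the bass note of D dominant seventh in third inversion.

C

D dominant seventh is D–F#–A–C. Third inversion places the seventh in the bass: C.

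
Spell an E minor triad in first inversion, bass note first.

E minor is E–G–B. First inversion puts the third (G) in the bass, with the remaining tones above: G, B, E.

G, B, E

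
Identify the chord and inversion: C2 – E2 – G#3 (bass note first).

C augmented, root position

The distinct note names are C, E, G#. Stacked in thirds they read C–E–G#, which is an augmented triad on C.
With the root (C) in the bass, the chord is in root position (figured bass 5/3).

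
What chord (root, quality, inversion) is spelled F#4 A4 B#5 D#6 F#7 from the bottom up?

B# diminished seventh, second inversion

The distinct note names are F#, A, B#, D#. Stacked in thirds they read B#–D#–F#–A, which is a diminished seventh chord on B#.
With the fifth (F#) in the bass, the chord is in second inversion (figured bass 4/3).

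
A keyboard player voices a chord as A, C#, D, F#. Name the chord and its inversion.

D major seventh, second inversion

The distinct note names are A, C#, D, F#. Stacked in thirds they read D–F#–A–C#, which is a major seventh chord on D.
With the fifth (A) in the bass, the chord is in second inversion (figured bass 4/3).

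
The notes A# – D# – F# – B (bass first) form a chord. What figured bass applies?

The notes A#, D#, F#, B stack in thirds as B–D#–F#–A# — a B major seventh chord. The bass A# is the seventh, so this is third inversion: figured 4/2.

4/2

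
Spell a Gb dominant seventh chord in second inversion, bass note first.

The chord tones are Gb–Bb–Db–Fb. With the fifth (Db) lowest for second inversion: Db, Fb, Gb, Bb.

Db, Fb, Gb, Bb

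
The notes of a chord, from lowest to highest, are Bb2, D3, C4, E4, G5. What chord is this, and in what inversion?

Reducing to letter names: Bb, D, C, E, G. These stack in thirds as C–E–G–Bb–D — a C dominant ninth chord.
Bb is the seventh of C dominant ninth; seventh in the bass means third inversion.

C dominant ninth, third inversion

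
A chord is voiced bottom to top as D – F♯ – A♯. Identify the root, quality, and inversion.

D augmented, root position

Reducing to letter names: D, F#, A#. These stack in thirds as D–F#–A# — a D augmented triad.
With the root (D) in the bass, the chord is in root position (figured bass 5/3).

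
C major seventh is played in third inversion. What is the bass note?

B

The seventh of C major seventh (C–E–G–B) is B; that is the bass in third inversion.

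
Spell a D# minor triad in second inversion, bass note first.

D# minor is D#–F#–A#. Second inversion puts the fifth (A#) in the bass, with the remaining tones above: A#, D#, F#.

A#, D#, F#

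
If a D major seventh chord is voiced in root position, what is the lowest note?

D

The root of D major seventh (D–F#–A–C#) is D; that is the bass in root position.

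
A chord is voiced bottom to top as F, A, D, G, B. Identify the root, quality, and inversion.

G dominant ninth, third inversion

Reducing to letter names: F, A, D, G, B. These stack in thirds as G–B–D–F–A — a G dominant ninth chord.
The lowest note is F, the seventh of the chord, so this is third inversion.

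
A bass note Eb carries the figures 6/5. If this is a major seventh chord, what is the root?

The figures 6/5 mean the third of the chord is in the bass. If Eb is the third of a major seventh chord, the root is Cb (chord tones Cb–Eb–Gb–Bb).

Cb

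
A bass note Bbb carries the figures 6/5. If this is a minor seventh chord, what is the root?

The figures 6/5 mean the third of the chord is in the bass. If Bbb is the third of a minor seventh chord, the root is Gb (chord tones Gb–Bbb–Db–Fb).

Gb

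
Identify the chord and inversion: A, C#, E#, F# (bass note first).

F# minor-major seventh, first inversion

Reducing to letter names: A, C#, E#, F#. These stack in thirds as F#–A–C#–E# — an F# minor-major seventh chord.
A is the third of F# minor-major seventh; third in the bass means first inversion (figured bass 6/5).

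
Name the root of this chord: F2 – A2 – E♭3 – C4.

The distinct letter names are F, A, Eb, C. Arranged as a stack of thirds they read F–A–C–Eb, so F is the root (an F dominant seventh chord).

F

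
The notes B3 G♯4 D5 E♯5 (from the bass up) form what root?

E#

Reordering B, G#, D, E# into stacked thirds gives E#–G#–B–D; the bottom of that stack, E#, is the root.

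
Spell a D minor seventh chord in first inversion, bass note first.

F, A, C, D

The chord tones are D–F–A–C. With the third (F) lowest for first inversion: F, A, C, D.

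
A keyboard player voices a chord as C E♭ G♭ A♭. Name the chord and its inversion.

The pitch classes C, Eb, Gb, Ab arrange in thirds as Ab–C–Eb–Gb: an Ab dominant seventh chord.
C is the third of Ab dominant seventh; third in the bass means first inversion (figured bass 6/5).

Ab dominant seventh, first inversion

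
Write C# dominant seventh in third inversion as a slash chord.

C#7/B

Third inversion of C# dominant seventh has the seventh (B) in the bass. As a slash chord: C#7/B.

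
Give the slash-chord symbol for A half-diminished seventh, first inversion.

First inversion of A half-diminished seventh has the third (C) in the bass. As a slash chord: Aø7/C.

Aø7/C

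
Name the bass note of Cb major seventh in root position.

In root position the root is lowest. For Cb major seventh (Cb–Eb–Gb–Bb) that is Cb.

Cb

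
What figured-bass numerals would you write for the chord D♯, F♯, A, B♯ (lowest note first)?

The notes D#, F#, A, B# stack in thirds as B#–D#–F#–A — a B# diminished seventh chord. The bass D# is the third, so this is first inversion: figured 6/5.

6/5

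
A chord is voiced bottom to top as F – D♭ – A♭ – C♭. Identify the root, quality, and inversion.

The distinct note names are F, Db, Ab, Cb. Stacked in thirds they read Db–F–Ab–Cb, which is a dominant seventh chord on Db.
With the third (F) in the bass, the chord is in first inversion (figured bass 6/5).

Db dominant seventh, first inversion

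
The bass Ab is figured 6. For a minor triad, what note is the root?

The figures 6 mean the third of the chord is in the bass. If Ab is the third of a minor triad, the root is F (chord tones F–Ab–C).

F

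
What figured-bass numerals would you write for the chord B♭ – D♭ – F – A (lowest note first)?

7

The notes Bb, Db, F, A stack in thirds as Bb–Db–F–A — a Bb minor-major seventh chord. The bass Bb is the root, so this is root position: figured 7.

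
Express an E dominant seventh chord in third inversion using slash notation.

E7/D

Third inversion of E dominant seventh has the seventh (D) in the bass. As a slash chord: E7/D.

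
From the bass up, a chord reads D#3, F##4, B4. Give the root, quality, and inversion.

B augmented, first inversion

Reducing to letter names: D#, F##, B. These stack in thirds as B–D#–F## — a B augmented triad.
D# is the third of B augmented; third in the bass means first inversion (figured bass 6).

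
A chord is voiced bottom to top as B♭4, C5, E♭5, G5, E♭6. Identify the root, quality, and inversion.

C minor seventh, third inversion

The pitch classes Bb, C, Eb, G arrange in thirds as C–Eb–G–Bb: a C minor seventh chord.
Bb is the seventh of C minor seventh; seventh in the bass means third inversion (figured bass 4/2).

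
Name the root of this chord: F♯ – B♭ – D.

Reordering F#, Bb, D into stacked thirds gives Bb–D–F#; the bottom of that stack, Bb, is the root.

Bb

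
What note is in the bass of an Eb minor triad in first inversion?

Gb

In first inversion the third is lowest. For Eb minor (Eb–Gb–Bb) that is Gb.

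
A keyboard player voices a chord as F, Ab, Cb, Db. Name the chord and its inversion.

The pitch classes F, Ab, Cb, Db arrange in thirds as Db–F–Ab–Cb: a Db dominant seventh chord.
F is the third of Db dominant seventh; third in the bass means first inversion (figured bass 6/5).

Db dominant seventh, first inversion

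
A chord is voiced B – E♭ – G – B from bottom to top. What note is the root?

Reordering B, Eb, G into stacked thirds gives Eb–G–B; the bottom of that stack, Eb, is the root.

Eb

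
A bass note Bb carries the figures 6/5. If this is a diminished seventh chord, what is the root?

G

The figures 6/5 mean the third of the chord is in the bass. If Bb is the third of a diminished seventh chord, the root is G (chord tones G–Bb–Db–Fb).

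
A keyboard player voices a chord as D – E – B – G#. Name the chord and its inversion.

The pitch classes D, E, B, G# arrange in thirds as E–G#–B–D: an E dominant seventh chord.
D is the seventh of E dominant seventh; seventh in the bass means third inversion (figured bass 4/2).

E dominant seventh, third inversion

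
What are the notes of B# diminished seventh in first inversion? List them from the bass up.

Spelling B# diminished seventh: B#–D#–F#–A. In first inversion the third is bass, giving D#, F#, A, B# from the bottom.

D#, F#, A, B#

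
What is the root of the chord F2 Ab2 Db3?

Db

The distinct letter names are F, Ab, Db. Arranged as a stack of thirds they read Db–F–Ab, so Db is the root (a Db major triad).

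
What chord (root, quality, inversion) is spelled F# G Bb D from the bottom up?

Reducing to letter names: F#, G, Bb, D. These stack in thirds as G–Bb–D–F# — a G minor-major seventh chord.
F# is the seventh of G minor-major seventh; seventh in the bass means third inversion (figured bass 4/2).

G minor-major seventh, third inversion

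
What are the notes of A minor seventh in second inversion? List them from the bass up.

A minor seventh is A–C–E–G. Second inversion puts the fifth (E) in the bass, with the remaining tones above: E, G, A, C.

E, G, A, C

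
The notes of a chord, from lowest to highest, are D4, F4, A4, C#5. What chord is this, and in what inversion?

Reducing to letter names: D, F, A, C#. These stack in thirds as D–F–A–C# — a D minor-major seventh chord.
D is the root of D minor-major seventh; root in the bass means root position (figured bass 7).

D minor-major seventh, root position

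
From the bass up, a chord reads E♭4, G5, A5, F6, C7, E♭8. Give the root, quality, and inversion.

F dominant ninth, third inversion

The pitch classes Eb, G, A, F, C arrange in thirds as F–A–C–Eb–G: an F dominant ninth chord.
Eb is the seventh of F dominant ninth; seventh in the bass means third inversion.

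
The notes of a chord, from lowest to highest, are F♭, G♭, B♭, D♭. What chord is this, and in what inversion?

Gb dominant seventh, third inversion

The pitch classes Fb, Gb, Bb, Db arrange in thirds as Gb–Bb–Db–Fb: a Gb dominant seventh chord.
With the seventh (Fb) in the bass, the chord is in third inversion (figured bass 4/2).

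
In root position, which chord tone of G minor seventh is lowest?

G

In root position the root is lowest. For G minor seventh (G–Bb–D–F) that is G.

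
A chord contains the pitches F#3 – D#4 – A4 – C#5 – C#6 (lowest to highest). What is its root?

D#

F#, D#, A, C# are the tones of a D# half-diminished seventh chord (D#–F#–A–C#), making D# the root.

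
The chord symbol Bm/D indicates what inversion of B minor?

Bm/D means B minor with D in the bass. D is the third of B minor (B–D–F#), so this is first inversion.

first inversion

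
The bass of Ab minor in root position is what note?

The root of Ab minor (Ab–Cb–Eb) is Ab; that is the bass in root position.

Ab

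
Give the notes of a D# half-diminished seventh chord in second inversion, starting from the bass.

Spelling D# half-diminished seventh: D#–F#–A–C#. In second inversion the fifth is bass, giving A, C#, D#, F# from the bottom.

A, C#, D#, F#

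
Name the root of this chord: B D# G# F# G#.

B, D#, G#, F# are the tones of a G# minor seventh chord (G#–B–D#–F#), making G# the root.

G#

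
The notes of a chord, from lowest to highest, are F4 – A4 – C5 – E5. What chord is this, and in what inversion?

The distinct note names are F, A, C, E. Stacked in thirds they read F–A–C–E, which is a major seventh chord on F.
With the root (F) in the bass, the chord is in root position (figured bass 7).

F major seventh, root position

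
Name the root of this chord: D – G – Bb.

The distinct letter names are D, G, Bb. Arranged as a stack of thirds they read G–Bb–D, so G is the root (a G minor triad).

G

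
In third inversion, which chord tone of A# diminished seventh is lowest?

In third inversion the seventh is lowest. For A# diminished seventh (A#–C#–E–G) that is G.

G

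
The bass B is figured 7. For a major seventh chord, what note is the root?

The figures 7 mean the root of the chord is in the bass. If B is the root of a major seventh chord, the root is B (chord tones B–D#–F#–A#).

B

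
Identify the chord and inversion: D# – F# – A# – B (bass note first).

The pitch classes D#, F#, A#, B arrange in thirds as B–D#–F#–A#: a B major seventh chord.
With the third (D#) in the bass, the chord is in first inversion (figured bass 6/5).

B major seventh, first inversion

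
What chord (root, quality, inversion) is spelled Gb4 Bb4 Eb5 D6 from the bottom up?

The distinct note names are Gb, Bb, Eb, D. Stacked in thirds they read Eb–Gb–Bb–D, which is a minor-major seventh chord on Eb.
With the third (Gb) in the bass, the chord is in first inversion (figured bass 6/5).

Eb minor-major seventh, first inversion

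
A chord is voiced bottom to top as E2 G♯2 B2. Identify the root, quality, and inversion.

E major, root position

The pitch classes E, G#, B arrange in thirds as E–G#–B: an E major triad.
E is the root of E major; root in the bass means root position (figured bass 5/3).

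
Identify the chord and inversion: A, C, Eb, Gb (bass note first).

A diminished seventh, root position

The distinct note names are A, C, Eb, Gb. Stacked in thirds they read A–C–Eb–Gb, which is a diminished seventh chord on A.
The lowest note is A, the root of the chord, so this is root position (figured bass 7).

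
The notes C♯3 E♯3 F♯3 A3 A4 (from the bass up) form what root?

F#

C#, E#, F#, A are the tones of an F# minor-major seventh chord (F#–A–C#–E#), making F# the root.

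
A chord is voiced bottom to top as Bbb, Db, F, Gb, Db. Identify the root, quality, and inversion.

Gb minor-major seventh, first inversion

Reducing to letter names: Bbb, Db, F, Gb. These stack in thirds as Gb–Bbb–Db–F — a Gb minor-major seventh chord.
Bbb is the third of Gb minor-major seventh; third in the bass means first inversion (figured bass 6/5).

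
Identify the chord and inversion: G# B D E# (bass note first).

The distinct note names are G#, B, D, E#. Stacked in thirds they read E#–G#–B–D, which is a diminished seventh chord on E#.
The lowest note is G#, the third of the chord, so this is first inversion (figured bass 6/5).

E# diminished seventh, first inversion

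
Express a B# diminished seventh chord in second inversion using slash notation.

Second inversion of B# diminished seventh has the fifth (F#) in the bass. As a slash chord: B#dim7/F#.

B#dim7/F#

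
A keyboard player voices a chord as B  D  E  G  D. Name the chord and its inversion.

The pitch classes B, D, E, G arrange in thirds as E–G–B–D: an E minor seventh chord.
The lowest note is B, the fifth of the chord, so this is second inversion (figured bass 4/3).

E minor seventh, second inversion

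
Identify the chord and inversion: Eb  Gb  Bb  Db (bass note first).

Eb minor seventh, root position

The pitch classes Eb, Gb, Bb, Db arrange in thirds as Eb–Gb–Bb–Db: an Eb minor seventh chord.
With the root (Eb) in the bass, the chord is in root position (figured bass 7).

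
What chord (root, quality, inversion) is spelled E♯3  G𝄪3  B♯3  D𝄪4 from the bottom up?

E# major seventh, root position

Reducing to letter names: E#, G##, B#, D##. These stack in thirds as E#–G##–B#–D## — an E# major seventh chord.
With the root (E#) in the bass, the chord is in root position (figured bass 7).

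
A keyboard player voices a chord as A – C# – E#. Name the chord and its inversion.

The distinct note names are A, C#, E#. Stacked in thirds they read A–C#–E#, which is an augmented triad on A.
With the root (A) in the bass, the chord is in root position (figured bass 5/3).

A augmented, root position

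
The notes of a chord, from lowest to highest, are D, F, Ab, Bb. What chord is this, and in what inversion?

Bb dominant seventh, first inversion

Reducing to letter names: D, F, Ab, Bb. These stack in thirds as Bb–D–F–Ab — a Bb dominant seventh chord.
The lowest note is D, the third of the chord, so this is first inversion (figured bass 6/5).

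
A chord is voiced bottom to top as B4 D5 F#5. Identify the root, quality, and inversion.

The pitch classes B, D, F# arrange in thirds as B–D–F#: a B minor triad.
With the root (B) in the bass, the chord is in root position (figured bass 5/3).

B minor, root position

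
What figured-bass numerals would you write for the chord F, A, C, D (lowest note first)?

6/5

The notes F, A, C, D stack in thirds as D–F–A–C — a D minor seventh chord. The bass F is the third, so this is first inversion: figured 6/5.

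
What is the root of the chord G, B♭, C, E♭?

The distinct letter names are G, Bb, C, Eb. Arranged as a stack of thirds they read C–Eb–G–Bb, so C is the root (a C minor seventh chord).

C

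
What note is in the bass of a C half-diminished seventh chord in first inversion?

The third of C half-diminished seventh (C–Eb–Gb–Bb) is Eb; that is the bass in first inversion.

Eb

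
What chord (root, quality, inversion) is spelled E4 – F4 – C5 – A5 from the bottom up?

The distinct note names are E, F, C, A. Stacked in thirds they read F–A–C–E, which is a major seventh chord on F.
The lowest note is E, the seventh of the chord, so this is third inversion (figured bass 4/2).

F major seventh, third inversion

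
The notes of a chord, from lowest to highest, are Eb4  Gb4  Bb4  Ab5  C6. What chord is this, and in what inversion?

The distinct note names are Eb, Gb, Bb, Ab, C. Stacked in thirds they read Ab–C–Eb–Gb–Bb, which is a dominant ninth chord on Ab.
With the fifth (Eb) in the bass, the chord is in second inversion.

Ab dominant ninth, second inversion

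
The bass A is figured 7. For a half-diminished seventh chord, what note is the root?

A

The figures 7 mean the root of the chord is in the bass. If A is the root of a half-diminished seventh chord, the root is A (chord tones A–C–Eb–G).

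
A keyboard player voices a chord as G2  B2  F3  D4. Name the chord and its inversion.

The pitch classes G, B, F, D arrange in thirds as G–B–D–F: a G dominant seventh chord.
With the root (G) in the bass, the chord is in root position (figured bass 7).

G dominant seventh, root position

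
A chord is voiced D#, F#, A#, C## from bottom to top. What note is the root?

D#

The distinct letter names are D#, F#, A#, C##. Arranged as a stack of thirds they read D#–F#–A#–C##, so D# is the root (a D# minor-major seventh chord).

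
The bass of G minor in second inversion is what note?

G minor is G–Bb–D. Second inversion places the fifth in the bass: D.

D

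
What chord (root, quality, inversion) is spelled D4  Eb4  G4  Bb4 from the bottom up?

Reducing to letter names: D, Eb, G, Bb. These stack in thirds as Eb–G–Bb–D — an Eb major seventh chord.
The lowest note is D, the seventh of the chord, so this is third inversion (figured bass 4/2).

Eb major seventh, third inversion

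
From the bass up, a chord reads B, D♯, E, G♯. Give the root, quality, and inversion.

The pitch classes B, D#, E, G# arrange in thirds as E–G#–B–D#: an E major seventh chord.
The lowest note is B, the fifth of the chord, so this is second inversion (figured bass 4/3).

E major seventh, second inversion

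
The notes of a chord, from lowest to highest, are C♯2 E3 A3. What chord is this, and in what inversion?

A major, first inversion

The pitch classes C#, E, A arrange in thirds as A–C#–E: an A major triad.
The lowest note is C#, the third of the chord, so this is first inversion (figured bass 6).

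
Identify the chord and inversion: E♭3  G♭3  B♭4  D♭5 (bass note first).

Eb minor seventh, root position

The distinct note names are Eb, Gb, Bb, Db. Stacked in thirds they read Eb–Gb–Bb–Db, which is a minor seventh chord on Eb.
With the root (Eb) in the bass, the chord is in root position (figured bass 7).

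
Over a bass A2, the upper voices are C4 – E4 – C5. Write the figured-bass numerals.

The notes A, C, E stack in thirds as A–C–E — an A minor triad. The bass A is the root, so this is root position: figured 5/3.

5/3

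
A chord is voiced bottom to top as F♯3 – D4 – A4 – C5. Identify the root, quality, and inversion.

Reducing to letter names: F#, D, A, C. These stack in thirds as D–F#–A–C — a D dominant seventh chord.
F# is the third of D dominant seventh; third in the bass means first inversion (figured bass 6/5).

D dominant seventh, first inversion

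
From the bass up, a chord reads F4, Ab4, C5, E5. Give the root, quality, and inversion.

The pitch classes F, Ab, C, E arrange in thirds as F–Ab–C–E: an F minor-major seventh chord.
With the root (F) in the bass, the chord is in root position (figured bass 7).

F minor-major seventh, root position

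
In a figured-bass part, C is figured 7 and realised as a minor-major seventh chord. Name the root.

C

The figures 7 mean the root of the chord is in the bass. If C is the root of a minor-major seventh chord, the root is C (chord tones C–Eb–G–B).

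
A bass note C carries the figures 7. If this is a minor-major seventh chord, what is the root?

C

The figures 7 mean the root of the chord is in the bass. If C is the root of a minor-major seventh chord, the root is C (chord tones C–Eb–G–B).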